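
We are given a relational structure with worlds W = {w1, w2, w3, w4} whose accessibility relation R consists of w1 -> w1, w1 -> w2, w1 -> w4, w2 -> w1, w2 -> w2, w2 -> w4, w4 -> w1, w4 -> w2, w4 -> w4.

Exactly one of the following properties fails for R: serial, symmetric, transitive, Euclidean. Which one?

Serial: no — w3 has no R-successor.
Symmetric: yes — every pair in R has its reverse in R.
Transitive: yes — every two-step R-path is closed by a direct edge.
Euclidean: yes — any two successors of a common world are R-related.
Only serial fails.

serial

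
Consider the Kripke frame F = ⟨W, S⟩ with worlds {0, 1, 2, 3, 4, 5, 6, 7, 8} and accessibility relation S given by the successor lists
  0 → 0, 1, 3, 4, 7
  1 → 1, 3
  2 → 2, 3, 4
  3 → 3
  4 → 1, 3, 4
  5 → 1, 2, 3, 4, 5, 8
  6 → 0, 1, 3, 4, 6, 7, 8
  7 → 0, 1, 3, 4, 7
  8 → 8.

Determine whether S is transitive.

No

Transitive: no — 2 S 4 and 4 S 1, but not 2 S 1.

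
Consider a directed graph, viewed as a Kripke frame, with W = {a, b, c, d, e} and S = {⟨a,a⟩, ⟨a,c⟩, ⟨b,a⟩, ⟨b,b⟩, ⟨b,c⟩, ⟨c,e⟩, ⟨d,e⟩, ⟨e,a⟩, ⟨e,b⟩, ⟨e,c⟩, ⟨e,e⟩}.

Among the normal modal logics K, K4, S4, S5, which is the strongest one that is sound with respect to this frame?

K

Transitive (axiom 4): no — a S c and c S e, but not a S e.
Reflexive (axiom T): no — c is not related to itself.
Euclidean (axiom 5): no — b S c and b S a, but not c S a.
So F validates K; K4 would additionally require S to be transitive. The strongest is K.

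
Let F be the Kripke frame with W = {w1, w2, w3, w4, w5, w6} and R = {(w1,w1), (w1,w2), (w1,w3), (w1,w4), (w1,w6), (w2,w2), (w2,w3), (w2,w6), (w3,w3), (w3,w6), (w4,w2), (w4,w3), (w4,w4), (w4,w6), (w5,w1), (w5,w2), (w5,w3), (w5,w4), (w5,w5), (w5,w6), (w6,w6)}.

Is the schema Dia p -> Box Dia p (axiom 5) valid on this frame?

No

The schema 5 characterises exactly the Euclidean frames.
Euclidean: no — w1 R w2 and w1 R w4, but not w2 R w4.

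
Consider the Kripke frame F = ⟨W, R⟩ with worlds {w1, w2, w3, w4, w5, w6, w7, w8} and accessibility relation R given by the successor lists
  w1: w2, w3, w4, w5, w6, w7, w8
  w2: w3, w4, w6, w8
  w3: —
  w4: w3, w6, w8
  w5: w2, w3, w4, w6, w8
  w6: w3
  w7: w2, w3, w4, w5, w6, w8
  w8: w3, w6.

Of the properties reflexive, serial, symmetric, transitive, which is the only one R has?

Reflexive: no — w1 is not related to itself.
Serial: no — w3 has no R-successor.
Symmetric: no — w1 R w2 but not w2 R w1.
Transitive: yes — every two-step R-path is closed by a direct edge.
Only transitive holds.

transitive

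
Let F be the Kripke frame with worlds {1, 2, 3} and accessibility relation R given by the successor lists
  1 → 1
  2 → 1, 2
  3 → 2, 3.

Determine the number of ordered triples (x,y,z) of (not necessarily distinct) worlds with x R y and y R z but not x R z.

Enumerating: (3,2,1).

1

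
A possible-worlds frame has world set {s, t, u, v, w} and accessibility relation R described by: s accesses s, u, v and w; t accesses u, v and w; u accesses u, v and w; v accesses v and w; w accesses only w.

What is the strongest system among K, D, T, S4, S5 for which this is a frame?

D

Serial (axiom D): yes — every world has a successor (e.g. s R s).
Reflexive (axiom T): no — t is not related to itself.
Transitive (axiom 4): yes — every two-step R-path is closed by a direct edge.
Euclidean (axiom 5): no — s R v and s R u, but not v R u.
So F validates K, D; T would additionally require R to be reflexive. The strongest is D.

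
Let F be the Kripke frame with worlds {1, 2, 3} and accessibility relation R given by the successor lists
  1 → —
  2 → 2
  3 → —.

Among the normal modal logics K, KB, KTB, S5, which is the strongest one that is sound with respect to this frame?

KB

Symmetric (axiom B): yes — every pair in R has its reverse in R.
Reflexive (axiom T): no — 1 is not related to itself.
Euclidean (axiom 5): yes — any two successors of a common world are R-related.
So F validates K, KB; KTB would additionally require R to be reflexive. The strongest is KB.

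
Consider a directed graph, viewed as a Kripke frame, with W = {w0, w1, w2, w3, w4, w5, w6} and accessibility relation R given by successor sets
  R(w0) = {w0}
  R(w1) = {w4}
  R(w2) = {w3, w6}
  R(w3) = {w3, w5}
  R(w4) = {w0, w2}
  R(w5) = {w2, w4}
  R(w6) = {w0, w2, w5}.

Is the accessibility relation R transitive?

No

Transitive: no — w1 R w4 and w4 R w0, but not w1 R w0.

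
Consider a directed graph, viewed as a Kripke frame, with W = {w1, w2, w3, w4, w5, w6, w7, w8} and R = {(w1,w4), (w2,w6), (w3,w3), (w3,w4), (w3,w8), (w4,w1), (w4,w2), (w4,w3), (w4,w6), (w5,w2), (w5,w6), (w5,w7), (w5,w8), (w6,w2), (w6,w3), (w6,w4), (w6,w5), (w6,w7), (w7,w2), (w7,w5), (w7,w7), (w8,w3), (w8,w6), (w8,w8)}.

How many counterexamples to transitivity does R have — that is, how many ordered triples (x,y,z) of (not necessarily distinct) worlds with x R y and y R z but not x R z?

38

Enumerating: (w1,w4,w1), (w1,w4,w2), (w1,w4,w3), (w1,w4,w6), (w2,w6,w2), (w2,w6,w3), (w2,w6,w4), (w2,w6,w5), (w2,w6,w7), (w3,w4,w1), (w3,w4,w2), (w3,w4,w6), … and 26 more.
Total: 38.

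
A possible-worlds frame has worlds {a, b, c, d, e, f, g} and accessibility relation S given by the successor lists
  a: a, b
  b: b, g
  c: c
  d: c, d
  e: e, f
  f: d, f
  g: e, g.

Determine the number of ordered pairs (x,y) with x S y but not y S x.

6

Enumerating: (a,b), (b,g), (d,c), (e,f), (f,d), (g,e).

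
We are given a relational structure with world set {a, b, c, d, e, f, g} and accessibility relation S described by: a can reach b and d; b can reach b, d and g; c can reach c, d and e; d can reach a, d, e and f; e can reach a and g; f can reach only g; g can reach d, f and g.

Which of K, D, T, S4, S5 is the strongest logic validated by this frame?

D

Serial (axiom D): yes — every world has a successor (e.g. a S b).
Reflexive (axiom T): no — a is not related to itself.
Transitive (axiom 4): no — a S b and b S g, but not a S g.
Euclidean (axiom 5): no — a S d and a S b, but not d S b.
So F validates K, D; T would additionally require S to be reflexive. The strongest is D.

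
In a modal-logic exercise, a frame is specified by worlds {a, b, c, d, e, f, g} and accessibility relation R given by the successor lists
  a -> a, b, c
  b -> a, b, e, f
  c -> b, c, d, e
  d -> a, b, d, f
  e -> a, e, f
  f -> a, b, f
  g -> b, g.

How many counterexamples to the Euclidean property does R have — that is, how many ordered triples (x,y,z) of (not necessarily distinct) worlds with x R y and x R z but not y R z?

Enumerating: (a,b,c), (a,c,a), (b,a,e), (b,a,f), (b,e,b), (b,f,e), (c,b,c), (c,b,d), (c,d,c), (c,d,e), (c,e,b), (c,e,c), … and 10 more.
Total: 22.

22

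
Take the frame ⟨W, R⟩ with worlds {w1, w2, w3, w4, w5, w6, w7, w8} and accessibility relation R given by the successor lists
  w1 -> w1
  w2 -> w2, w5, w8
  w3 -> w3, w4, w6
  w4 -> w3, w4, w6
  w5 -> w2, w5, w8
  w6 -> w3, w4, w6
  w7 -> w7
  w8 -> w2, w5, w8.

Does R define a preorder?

Reflexive: yes — every world is R-related to itself.
Transitive: yes — every two-step R-path is closed by a direct edge.
So R is a preorder.

Yes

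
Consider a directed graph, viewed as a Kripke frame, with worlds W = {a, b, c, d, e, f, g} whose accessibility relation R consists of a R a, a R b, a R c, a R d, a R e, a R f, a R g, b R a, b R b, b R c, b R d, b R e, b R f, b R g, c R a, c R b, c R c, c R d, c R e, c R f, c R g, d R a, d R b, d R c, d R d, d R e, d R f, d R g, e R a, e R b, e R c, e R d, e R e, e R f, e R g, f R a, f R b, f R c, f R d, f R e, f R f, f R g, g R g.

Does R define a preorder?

Yes

Reflexive: yes — every world is R-related to itself.
Transitive: yes — every two-step R-path is closed by a direct edge.
So R is a preorder.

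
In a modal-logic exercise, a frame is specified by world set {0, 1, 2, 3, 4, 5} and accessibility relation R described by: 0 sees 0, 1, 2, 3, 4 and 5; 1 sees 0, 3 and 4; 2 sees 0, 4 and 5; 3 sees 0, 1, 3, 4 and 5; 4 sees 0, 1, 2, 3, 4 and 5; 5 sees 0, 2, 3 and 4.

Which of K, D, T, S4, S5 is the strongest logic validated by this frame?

D

Serial (axiom D): yes — every world has a successor (e.g. 0 R 0).
Reflexive (axiom T): no — 1 is not related to itself.
Transitive (axiom 4): no — 1 R 0 and 0 R 2, but not 1 R 2.
Euclidean (axiom 5): no — 0 R 1 and 0 R 2, but not 1 R 2.
So F validates K, D; T would additionally require R to be reflexive. The strongest is D.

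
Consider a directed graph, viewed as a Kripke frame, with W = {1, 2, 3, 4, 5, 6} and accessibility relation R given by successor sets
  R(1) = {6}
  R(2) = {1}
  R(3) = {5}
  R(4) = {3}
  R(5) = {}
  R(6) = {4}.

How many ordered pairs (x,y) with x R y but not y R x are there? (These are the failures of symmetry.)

Enumerating: (1,6), (2,1), (3,5), (4,3), (6,4).

5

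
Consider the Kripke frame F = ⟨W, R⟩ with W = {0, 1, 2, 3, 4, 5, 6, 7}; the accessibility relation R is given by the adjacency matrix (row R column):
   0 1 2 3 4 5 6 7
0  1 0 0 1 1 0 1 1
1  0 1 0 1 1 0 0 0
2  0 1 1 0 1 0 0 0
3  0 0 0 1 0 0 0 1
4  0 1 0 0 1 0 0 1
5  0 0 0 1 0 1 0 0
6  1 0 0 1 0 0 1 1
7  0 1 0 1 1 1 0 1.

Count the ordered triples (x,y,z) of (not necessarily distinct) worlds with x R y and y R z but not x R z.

Enumerating: (0,4,1), (0,7,1), (0,7,5), (1,3,7), (1,4,7), (2,1,3), (2,4,7), (3,7,1), (3,7,4), (3,7,5), (4,1,3), (4,7,3), (4,7,5), (5,3,7), (6,0,4), (6,7,1), (6,7,4), (6,7,5).

18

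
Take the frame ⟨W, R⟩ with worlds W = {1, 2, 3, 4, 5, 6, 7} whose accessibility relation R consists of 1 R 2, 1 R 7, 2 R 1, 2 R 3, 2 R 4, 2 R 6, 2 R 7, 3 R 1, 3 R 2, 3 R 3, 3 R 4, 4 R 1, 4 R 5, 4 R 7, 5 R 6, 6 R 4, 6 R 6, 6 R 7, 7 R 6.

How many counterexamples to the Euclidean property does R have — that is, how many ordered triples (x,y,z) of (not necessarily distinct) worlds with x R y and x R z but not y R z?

Enumerating: (1,2,2), (1,7,2), (1,7,7), (2,1,1), (2,1,3), (2,1,4), (2,1,6), (2,3,6), (2,3,7), (2,4,3), (2,4,4), (2,4,6), … and 25 more.
Total: 37.

37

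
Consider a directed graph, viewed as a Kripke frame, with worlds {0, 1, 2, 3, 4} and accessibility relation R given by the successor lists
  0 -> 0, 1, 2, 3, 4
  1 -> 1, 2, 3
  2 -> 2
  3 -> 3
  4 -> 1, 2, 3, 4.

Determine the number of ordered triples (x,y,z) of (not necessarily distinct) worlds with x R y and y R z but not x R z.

0

R is transitive; there are no such tuples.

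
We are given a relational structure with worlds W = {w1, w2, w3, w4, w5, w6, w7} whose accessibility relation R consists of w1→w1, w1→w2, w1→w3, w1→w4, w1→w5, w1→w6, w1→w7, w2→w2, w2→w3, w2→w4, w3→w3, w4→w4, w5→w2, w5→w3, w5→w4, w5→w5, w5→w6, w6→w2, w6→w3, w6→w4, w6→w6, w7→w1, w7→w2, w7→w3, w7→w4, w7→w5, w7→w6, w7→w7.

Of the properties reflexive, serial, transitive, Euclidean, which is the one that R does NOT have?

Euclidean

Reflexive: yes — every world is R-related to itself.
Serial: yes — every world has a successor (e.g. w1 R w1).
Transitive: yes — every two-step R-path is closed by a direct edge.
Euclidean: no — w1 R w2 and w1 R w5, but not w2 R w5.
Only Euclidean fails.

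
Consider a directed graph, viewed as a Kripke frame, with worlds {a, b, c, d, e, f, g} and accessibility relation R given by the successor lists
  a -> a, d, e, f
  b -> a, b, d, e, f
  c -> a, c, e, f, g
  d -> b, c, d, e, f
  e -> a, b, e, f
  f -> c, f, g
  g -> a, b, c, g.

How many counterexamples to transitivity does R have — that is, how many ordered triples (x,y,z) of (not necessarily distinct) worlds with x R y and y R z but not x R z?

Enumerating: (a,d,b), (a,d,c), (a,e,b), (a,f,c), (a,f,g), (b,d,c), (b,f,c), (b,f,g), (c,a,d), (c,e,b), (c,g,b), (d,b,a), … and 20 more.
Total: 32.

32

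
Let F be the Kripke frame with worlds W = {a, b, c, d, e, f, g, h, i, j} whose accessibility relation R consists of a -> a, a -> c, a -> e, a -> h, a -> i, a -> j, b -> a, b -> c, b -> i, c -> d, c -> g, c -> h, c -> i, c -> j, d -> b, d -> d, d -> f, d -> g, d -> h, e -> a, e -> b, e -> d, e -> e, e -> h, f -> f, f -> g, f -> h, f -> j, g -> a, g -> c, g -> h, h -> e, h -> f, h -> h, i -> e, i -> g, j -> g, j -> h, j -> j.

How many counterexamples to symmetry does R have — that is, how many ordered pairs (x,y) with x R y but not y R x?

25

Enumerating: (a,c), (a,h), (a,i), (a,j), (b,a), (b,c), (b,i), (c,d), (c,h), (c,i), (c,j), (d,b), … and 13 more.
Total: 25.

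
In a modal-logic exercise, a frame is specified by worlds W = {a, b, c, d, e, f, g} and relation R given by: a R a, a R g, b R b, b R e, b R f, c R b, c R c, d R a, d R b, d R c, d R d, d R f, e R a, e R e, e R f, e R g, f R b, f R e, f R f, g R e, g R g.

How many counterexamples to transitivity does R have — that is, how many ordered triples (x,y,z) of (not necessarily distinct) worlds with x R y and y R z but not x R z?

Enumerating: (a,g,e), (b,e,a), (b,e,g), (c,b,e), (c,b,f), (d,a,g), (d,b,e), (d,f,e), (e,f,b), (f,e,a), (f,e,g), (g,e,a), (g,e,f).

13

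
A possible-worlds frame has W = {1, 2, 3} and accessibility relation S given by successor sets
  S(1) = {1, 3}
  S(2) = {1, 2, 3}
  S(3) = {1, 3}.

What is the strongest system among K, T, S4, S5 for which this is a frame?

S4

Reflexive (axiom T): yes — every world is S-related to itself.
Transitive (axiom 4): yes — every two-step S-path is closed by a direct edge.
Euclidean (axiom 5): no — 2 S 1 and 2 S 2, but not 1 S 2.
So F validates K, T, S4; S5 would additionally require S to be Euclidean. The strongest is S4.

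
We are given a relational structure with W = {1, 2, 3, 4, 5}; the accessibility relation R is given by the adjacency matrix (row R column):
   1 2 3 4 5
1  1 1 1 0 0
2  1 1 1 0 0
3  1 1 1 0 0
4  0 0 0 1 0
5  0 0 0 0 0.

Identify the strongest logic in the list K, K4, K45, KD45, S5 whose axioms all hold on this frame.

K45

Transitive (axiom 4): yes — every two-step R-path is closed by a direct edge.
Euclidean (axiom 5): yes — any two successors of a common world are R-related.
Serial (axiom D): no — 5 has no R-successor.
Reflexive (axiom T): no — 5 is not related to itself.
So F validates K, K4, K45; KD45 would additionally require R to be serial. The strongest is K45.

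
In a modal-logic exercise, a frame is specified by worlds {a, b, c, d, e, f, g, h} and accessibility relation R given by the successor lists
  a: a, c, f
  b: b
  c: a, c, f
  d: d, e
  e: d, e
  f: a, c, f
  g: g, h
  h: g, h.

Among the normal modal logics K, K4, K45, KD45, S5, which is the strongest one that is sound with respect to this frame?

S5

Transitive (axiom 4): yes — every two-step R-path is closed by a direct edge.
Euclidean (axiom 5): yes — any two successors of a common world are R-related.
Serial (axiom D): yes — every world has a successor (e.g. a R a).
Reflexive (axiom T): yes — every world is R-related to itself.
So F validates K, K4, K45, KD45, S5. The strongest is S5.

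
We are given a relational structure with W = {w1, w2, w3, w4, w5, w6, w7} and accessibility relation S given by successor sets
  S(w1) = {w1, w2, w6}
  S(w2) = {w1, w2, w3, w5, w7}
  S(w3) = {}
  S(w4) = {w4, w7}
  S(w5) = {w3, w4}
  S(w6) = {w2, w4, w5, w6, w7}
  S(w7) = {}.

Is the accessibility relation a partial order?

No

Reflexive: no — w3 is not related to itself.
Transitive: no — w1 S w2 and w2 S w3, but not w1 S w3.
Antisymmetric: no — w1 S w2 and w2 S w1 with w1 ≠ w2.
So S is not a partial order.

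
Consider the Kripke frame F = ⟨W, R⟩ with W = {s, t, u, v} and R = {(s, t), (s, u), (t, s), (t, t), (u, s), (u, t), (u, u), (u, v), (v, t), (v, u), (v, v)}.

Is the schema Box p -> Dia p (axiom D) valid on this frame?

Yes

Axiom D corresponds to the accessibility relation being serial.
Serial: yes — every world has a successor (e.g. s R t).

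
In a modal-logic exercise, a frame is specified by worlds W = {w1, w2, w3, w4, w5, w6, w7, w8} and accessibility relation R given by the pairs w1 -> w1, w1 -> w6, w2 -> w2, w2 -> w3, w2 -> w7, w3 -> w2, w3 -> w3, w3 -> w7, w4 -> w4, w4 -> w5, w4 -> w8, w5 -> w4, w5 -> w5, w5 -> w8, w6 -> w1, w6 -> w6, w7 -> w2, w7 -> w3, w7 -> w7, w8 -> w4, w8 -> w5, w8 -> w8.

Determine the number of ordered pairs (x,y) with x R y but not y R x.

0

R is symmetric; there are no such tuples.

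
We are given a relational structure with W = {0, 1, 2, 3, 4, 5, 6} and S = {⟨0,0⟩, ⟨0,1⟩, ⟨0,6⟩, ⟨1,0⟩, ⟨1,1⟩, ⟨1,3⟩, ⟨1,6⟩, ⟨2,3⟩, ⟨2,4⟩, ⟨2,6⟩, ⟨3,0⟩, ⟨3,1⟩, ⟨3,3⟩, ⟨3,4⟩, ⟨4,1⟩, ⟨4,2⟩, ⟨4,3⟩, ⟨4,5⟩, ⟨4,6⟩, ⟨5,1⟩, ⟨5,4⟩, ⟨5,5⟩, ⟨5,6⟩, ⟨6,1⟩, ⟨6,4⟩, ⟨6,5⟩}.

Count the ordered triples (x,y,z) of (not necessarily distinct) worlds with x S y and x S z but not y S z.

Enumerating: (0,6,0), (0,6,6), (1,0,3), (1,3,6), (1,6,0), (1,6,3), (1,6,6), (2,3,6), (2,4,4), (2,6,3), (2,6,6), (3,0,3), … and 24 more.
Total: 36.

36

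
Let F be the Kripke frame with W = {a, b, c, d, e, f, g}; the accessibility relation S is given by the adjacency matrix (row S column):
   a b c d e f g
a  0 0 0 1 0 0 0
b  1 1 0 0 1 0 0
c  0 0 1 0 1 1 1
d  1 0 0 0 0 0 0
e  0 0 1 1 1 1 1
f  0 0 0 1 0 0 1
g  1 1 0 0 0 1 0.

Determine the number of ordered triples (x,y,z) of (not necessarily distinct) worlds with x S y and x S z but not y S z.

Enumerating: (a,d,d), (b,a,a), (b,a,b), (b,a,e), (b,e,a), (b,e,b), (c,f,c), (c,f,e), (c,f,f), (c,g,c), (c,g,e), (c,g,g), … and 25 more.
Total: 37.

37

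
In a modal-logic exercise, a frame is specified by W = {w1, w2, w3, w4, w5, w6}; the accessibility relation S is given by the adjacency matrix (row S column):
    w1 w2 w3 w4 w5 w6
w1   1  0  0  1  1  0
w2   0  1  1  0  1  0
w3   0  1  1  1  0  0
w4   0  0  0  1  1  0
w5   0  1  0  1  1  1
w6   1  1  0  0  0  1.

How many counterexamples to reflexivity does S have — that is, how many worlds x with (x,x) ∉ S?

S is reflexive; there are no such worlds.

0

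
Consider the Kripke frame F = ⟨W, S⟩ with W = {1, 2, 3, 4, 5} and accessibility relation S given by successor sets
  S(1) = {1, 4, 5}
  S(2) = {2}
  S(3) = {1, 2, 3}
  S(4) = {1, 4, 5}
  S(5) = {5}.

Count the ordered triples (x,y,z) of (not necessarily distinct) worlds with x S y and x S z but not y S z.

Enumerating: (1,5,1), (1,5,4), (3,1,2), (3,1,3), (3,2,1), (3,2,3), (4,5,1), (4,5,4).

8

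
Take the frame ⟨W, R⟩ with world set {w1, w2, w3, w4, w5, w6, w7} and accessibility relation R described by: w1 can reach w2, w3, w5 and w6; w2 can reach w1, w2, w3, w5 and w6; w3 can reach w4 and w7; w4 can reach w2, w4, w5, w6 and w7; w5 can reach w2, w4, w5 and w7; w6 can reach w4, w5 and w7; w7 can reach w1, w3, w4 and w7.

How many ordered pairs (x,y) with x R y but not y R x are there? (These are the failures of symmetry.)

Enumerating: (w1,w3), (w1,w5), (w1,w6), (w2,w3), (w2,w6), (w3,w4), (w4,w2), (w5,w7), (w6,w5), (w6,w7), (w7,w1).

11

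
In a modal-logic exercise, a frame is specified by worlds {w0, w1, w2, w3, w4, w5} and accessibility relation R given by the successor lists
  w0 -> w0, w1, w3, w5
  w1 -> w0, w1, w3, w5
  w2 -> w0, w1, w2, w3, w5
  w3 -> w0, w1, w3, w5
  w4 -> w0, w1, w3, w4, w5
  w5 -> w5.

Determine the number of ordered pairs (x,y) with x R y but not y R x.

11

Enumerating: (w0,w5), (w1,w5), (w2,w0), (w2,w1), (w2,w3), (w2,w5), (w3,w5), (w4,w0), (w4,w1), (w4,w3), (w4,w5).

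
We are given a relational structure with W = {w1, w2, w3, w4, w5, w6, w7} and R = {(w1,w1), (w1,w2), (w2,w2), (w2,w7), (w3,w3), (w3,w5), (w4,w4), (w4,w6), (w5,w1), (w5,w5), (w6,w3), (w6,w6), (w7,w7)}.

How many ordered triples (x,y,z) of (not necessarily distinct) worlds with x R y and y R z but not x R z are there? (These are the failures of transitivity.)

Enumerating: (w1,w2,w7), (w3,w5,w1), (w4,w6,w3), (w5,w1,w2), (w6,w3,w5).

5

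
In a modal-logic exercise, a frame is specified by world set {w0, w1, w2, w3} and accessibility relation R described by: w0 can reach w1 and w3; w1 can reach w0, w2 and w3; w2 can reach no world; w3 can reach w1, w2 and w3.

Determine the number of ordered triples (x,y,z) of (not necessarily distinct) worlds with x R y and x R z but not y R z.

11

Enumerating: (w0,w1,w1), (w1,w0,w0), (w1,w0,w2), (w1,w2,w0), (w1,w2,w2), (w1,w2,w3), (w1,w3,w0), (w3,w1,w1), (w3,w2,w1), (w3,w2,w2), (w3,w2,w3).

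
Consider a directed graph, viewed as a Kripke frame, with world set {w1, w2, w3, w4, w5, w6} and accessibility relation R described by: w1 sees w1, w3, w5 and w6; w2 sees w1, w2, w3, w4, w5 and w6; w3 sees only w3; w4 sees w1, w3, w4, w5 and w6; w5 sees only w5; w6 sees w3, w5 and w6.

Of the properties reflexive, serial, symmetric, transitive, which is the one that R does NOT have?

Reflexive: yes — every world is R-related to itself.
Serial: yes — every world has a successor (e.g. w1 R w1).
Symmetric: no — w1 R w3 but not w3 R w1.
Transitive: yes — every two-step R-path is closed by a direct edge.
Only symmetric fails.

symmetric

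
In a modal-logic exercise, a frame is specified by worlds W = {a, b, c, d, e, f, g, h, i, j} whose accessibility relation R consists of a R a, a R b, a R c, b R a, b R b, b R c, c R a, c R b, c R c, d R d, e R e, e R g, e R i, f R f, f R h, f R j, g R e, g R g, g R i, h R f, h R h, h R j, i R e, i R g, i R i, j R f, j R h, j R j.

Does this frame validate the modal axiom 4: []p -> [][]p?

By correspondence theory, 4 is valid on a frame iff R is transitive.
Transitive: yes — every two-step R-path is closed by a direct edge.

Yes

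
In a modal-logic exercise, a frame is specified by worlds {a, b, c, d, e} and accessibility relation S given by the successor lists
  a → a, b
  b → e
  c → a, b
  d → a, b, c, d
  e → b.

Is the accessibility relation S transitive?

Transitive: no — a S b and b S e, but not a S e.

No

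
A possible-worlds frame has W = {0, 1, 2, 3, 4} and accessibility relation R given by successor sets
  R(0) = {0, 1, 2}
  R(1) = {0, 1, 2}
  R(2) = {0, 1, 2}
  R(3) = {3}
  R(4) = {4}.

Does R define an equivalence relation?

Yes

Reflexive: yes — every world is R-related to itself.
Symmetric: yes — every pair in R has its reverse in R.
Transitive: yes — every two-step R-path is closed by a direct edge.
So R is an equivalence relation.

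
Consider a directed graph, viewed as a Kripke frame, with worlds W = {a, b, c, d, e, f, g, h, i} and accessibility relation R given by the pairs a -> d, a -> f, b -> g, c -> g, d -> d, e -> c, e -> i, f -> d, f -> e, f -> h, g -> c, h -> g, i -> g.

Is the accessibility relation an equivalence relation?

Reflexive: no — a is not related to itself.
Symmetric: no — a R d but not d R a.
Transitive: no — a R f and f R e, but not a R e.
So R is not an equivalence relation.

No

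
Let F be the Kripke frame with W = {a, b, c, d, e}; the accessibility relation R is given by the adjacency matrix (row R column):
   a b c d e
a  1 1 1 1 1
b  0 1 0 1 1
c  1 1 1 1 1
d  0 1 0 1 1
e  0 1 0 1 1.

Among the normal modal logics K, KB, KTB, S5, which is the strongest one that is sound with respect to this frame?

K

Symmetric (axiom B): no — a R b but not b R a.
Reflexive (axiom T): yes — every world is R-related to itself.
Euclidean (axiom 5): no — a R b and a R c, but not b R c.
So F validates K; KB would additionally require R to be symmetric. The strongest is K.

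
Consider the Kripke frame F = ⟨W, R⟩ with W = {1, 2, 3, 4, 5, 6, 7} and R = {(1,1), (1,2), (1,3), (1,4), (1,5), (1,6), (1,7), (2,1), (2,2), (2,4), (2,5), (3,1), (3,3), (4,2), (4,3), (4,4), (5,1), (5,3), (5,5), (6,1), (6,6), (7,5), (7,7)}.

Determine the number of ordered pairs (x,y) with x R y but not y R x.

Enumerating: (1,4), (1,7), (2,5), (4,3), (5,3), (7,5).

6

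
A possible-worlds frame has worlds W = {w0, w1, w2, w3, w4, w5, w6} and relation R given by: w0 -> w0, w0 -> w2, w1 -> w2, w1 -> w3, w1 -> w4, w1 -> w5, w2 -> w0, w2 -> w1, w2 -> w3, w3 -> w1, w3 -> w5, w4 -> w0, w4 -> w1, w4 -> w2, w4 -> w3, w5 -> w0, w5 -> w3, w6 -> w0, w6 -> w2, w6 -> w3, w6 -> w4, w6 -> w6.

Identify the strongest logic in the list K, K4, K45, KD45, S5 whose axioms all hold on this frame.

K

Transitive (axiom 4): no — w0 R w2 and w2 R w1, but not w0 R w1.
Euclidean (axiom 5): no — w1 R w2 and w1 R w4, but not w2 R w4.
Serial (axiom D): yes — every world has a successor (e.g. w0 R w0).
Reflexive (axiom T): no — w1 is not related to itself.
So F validates K; K4 would additionally require R to be transitive. The strongest is K.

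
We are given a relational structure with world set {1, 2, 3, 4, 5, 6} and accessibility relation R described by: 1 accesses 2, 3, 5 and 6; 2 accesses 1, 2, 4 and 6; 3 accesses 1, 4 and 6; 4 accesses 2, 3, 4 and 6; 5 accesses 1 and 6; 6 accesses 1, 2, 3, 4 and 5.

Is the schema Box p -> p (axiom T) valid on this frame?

No

The schema T characterises exactly the reflexive frames.
Reflexive: no — 1 is not related to itself.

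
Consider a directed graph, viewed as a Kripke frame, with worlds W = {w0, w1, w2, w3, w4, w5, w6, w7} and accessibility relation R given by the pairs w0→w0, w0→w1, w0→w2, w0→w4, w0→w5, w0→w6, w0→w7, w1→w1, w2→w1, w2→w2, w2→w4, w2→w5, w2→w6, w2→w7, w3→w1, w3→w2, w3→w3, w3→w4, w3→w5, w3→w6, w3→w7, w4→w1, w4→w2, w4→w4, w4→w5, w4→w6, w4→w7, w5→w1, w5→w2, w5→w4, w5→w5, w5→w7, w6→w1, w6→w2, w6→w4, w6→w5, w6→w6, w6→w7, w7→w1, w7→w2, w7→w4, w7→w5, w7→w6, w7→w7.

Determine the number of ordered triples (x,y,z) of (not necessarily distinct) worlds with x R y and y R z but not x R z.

Enumerating: (w5,w2,w6), (w5,w4,w6), (w5,w7,w6).

3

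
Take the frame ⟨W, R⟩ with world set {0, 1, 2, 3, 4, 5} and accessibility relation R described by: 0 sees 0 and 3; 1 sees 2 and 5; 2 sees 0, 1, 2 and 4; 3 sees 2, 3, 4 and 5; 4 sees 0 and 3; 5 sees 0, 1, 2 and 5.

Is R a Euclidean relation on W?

Euclidean: no — 1 R 2 and 1 R 5, but not 2 R 5.

No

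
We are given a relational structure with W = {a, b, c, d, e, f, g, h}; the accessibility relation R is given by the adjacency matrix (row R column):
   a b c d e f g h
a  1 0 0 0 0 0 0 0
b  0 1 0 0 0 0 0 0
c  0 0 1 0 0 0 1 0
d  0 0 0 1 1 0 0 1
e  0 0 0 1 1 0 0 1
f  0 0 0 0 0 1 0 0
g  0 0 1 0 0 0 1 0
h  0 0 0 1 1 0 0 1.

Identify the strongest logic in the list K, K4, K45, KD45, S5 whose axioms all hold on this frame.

Transitive (axiom 4): yes — every two-step R-path is closed by a direct edge.
Euclidean (axiom 5): yes — any two successors of a common world are R-related.
Serial (axiom D): yes — every world has a successor (e.g. a R a).
Reflexive (axiom T): yes — every world is R-related to itself.
So F validates K, K4, K45, KD45, S5. The strongest is S5.

S5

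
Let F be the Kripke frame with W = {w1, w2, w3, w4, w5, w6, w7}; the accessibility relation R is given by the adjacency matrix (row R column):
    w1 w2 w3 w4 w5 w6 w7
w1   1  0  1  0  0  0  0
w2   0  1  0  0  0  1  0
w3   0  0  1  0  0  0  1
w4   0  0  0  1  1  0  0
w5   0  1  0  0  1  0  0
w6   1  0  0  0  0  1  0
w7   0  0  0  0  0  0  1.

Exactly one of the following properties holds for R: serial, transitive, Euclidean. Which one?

Serial: yes — every world has a successor (e.g. w1 R w1).
Transitive: no — w1 R w3 and w3 R w7, but not w1 R w7.
Euclidean: no — w1 R w3 and w1 R w1, but not w3 R w1.
Only serial holds.

serial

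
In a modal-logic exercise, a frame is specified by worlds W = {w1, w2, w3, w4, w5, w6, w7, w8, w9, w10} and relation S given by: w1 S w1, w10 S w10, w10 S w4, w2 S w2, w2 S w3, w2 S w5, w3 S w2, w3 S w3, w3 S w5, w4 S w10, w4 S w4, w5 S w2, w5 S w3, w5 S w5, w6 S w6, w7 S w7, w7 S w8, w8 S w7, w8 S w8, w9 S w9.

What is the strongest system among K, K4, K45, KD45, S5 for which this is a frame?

S5

Transitive (axiom 4): yes — every two-step S-path is closed by a direct edge.
Euclidean (axiom 5): yes — any two successors of a common world are S-related.
Serial (axiom D): yes — every world has a successor (e.g. w1 S w1).
Reflexive (axiom T): yes — every world is S-related to itself.
So F validates K, K4, K45, KD45, S5. The strongest is S5.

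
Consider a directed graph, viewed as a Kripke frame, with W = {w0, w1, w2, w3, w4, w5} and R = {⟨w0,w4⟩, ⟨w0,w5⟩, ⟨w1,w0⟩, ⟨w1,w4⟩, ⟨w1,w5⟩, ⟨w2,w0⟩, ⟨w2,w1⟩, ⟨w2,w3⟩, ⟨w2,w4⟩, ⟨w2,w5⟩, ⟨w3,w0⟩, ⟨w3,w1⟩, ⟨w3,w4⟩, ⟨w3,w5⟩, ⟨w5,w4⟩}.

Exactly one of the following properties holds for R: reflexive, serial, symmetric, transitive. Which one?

transitive

Reflexive: no — w0 is not related to itself.
Serial: no — w4 has no R-successor.
Symmetric: no — w0 R w4 but not w4 R w0.
Transitive: yes — every two-step R-path is closed by a direct edge.
Only transitive holds.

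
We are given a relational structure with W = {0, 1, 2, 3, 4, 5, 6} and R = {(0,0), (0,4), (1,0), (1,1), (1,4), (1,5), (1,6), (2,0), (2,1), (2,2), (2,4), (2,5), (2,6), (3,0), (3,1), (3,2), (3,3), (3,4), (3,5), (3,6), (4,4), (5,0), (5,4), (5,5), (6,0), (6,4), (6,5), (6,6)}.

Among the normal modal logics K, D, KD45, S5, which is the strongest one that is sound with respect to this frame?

D

Serial (axiom D): yes — every world has a successor (e.g. 0 R 0).
Transitive (axiom 4): yes — every two-step R-path is closed by a direct edge.
Euclidean (axiom 5): no — 1 R 0 and 1 R 5, but not 0 R 5.
Reflexive (axiom T): yes — every world is R-related to itself.
So F validates K, D; KD45 would additionally require R to be Euclidean. The strongest is D.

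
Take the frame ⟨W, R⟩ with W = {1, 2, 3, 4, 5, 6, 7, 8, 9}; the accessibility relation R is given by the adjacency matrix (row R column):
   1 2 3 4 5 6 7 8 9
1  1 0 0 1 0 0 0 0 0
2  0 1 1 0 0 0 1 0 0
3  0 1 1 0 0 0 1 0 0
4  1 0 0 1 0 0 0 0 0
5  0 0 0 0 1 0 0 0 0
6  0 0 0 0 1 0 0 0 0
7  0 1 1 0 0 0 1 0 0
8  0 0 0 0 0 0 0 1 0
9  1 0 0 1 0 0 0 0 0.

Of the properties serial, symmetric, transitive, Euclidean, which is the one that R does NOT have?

symmetric

Serial: yes — every world has a successor (e.g. 1 R 1).
Symmetric: no — 6 R 5 but not 5 R 6.
Transitive: yes — every two-step R-path is closed by a direct edge.
Euclidean: yes — any two successors of a common world are R-related.
Only symmetric fails.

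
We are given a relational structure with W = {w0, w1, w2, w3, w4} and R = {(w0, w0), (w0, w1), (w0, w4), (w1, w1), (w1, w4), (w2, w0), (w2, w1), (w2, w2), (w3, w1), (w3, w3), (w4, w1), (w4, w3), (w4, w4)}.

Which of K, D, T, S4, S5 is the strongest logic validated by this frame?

Serial (axiom D): yes — every world has a successor (e.g. w0 R w0).
Reflexive (axiom T): yes — every world is R-related to itself.
Transitive (axiom 4): no — w0 R w4 and w4 R w3, but not w0 R w3.
Euclidean (axiom 5): no — w2 R w1 and w2 R w0, but not w1 R w0.
So F validates K, D, T; S4 would additionally require R to be transitive. The strongest is T.

T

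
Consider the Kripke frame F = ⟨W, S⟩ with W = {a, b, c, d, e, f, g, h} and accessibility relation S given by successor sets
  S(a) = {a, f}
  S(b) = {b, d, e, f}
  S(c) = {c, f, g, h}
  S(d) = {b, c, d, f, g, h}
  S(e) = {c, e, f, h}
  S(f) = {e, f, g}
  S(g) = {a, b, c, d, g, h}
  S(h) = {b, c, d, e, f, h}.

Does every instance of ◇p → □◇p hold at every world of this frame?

The schema 5 characterises exactly the Euclidean frames.
Euclidean: no — b S d and b S e, but not d S e.

No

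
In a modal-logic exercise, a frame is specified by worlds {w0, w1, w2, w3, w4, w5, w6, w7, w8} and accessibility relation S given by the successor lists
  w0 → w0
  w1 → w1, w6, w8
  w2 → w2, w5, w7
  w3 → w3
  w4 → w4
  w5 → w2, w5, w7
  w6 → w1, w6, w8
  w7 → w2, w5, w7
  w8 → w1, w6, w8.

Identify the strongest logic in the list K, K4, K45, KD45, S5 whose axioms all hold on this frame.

Transitive (axiom 4): yes — every two-step S-path is closed by a direct edge.
Euclidean (axiom 5): yes — any two successors of a common world are S-related.
Serial (axiom D): yes — every world has a successor (e.g. w0 S w0).
Reflexive (axiom T): yes — every world is S-related to itself.
So F validates K, K4, K45, KD45, S5. The strongest is S5.

S5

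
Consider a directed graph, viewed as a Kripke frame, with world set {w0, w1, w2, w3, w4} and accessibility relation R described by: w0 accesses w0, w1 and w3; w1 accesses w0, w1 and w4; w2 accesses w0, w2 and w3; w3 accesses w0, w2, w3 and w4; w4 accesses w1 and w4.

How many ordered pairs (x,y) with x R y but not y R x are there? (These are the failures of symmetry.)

2

Enumerating: (w2,w0), (w3,w4).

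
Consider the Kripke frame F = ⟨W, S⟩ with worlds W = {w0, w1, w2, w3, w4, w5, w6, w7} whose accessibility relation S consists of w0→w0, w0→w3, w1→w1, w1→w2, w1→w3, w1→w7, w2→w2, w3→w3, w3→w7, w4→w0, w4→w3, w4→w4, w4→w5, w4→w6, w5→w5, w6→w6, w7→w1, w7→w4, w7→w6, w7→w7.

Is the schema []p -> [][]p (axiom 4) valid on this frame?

Axiom 4 corresponds to the accessibility relation being transitive.
Transitive: no — w0 S w3 and w3 S w7, but not w0 S w7.

No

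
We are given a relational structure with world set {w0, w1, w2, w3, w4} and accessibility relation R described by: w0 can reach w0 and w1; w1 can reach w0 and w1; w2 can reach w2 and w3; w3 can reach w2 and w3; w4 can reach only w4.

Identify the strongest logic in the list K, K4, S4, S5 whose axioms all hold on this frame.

Transitive (axiom 4): yes — every two-step R-path is closed by a direct edge.
Reflexive (axiom T): yes — every world is R-related to itself.
Euclidean (axiom 5): yes — any two successors of a common world are R-related.
So F validates K, K4, S4, S5. The strongest is S5.

S5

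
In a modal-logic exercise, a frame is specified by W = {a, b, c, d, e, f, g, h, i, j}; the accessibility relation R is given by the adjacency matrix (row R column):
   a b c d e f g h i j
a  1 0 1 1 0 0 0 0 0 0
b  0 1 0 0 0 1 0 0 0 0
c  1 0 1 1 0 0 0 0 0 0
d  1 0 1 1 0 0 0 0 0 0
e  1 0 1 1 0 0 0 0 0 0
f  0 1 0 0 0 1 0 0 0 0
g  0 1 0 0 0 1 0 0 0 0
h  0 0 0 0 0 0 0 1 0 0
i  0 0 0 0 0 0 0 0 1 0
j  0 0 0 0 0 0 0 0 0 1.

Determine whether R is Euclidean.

Euclidean: yes — any two successors of a common world are R-related.

Yes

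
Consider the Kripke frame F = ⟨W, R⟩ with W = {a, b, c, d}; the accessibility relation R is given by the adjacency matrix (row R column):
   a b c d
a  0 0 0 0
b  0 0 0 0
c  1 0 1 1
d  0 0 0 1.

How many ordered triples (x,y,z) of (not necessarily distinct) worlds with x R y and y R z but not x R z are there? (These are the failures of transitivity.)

R is transitive; there are no such tuples.

0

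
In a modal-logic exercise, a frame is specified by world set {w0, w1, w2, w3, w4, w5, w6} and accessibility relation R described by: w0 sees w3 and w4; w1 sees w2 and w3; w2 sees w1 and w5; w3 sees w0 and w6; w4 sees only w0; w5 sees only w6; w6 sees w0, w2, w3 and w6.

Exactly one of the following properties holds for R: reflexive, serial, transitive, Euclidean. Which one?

serial

Reflexive: no — w0 is not related to itself.
Serial: yes — every world has a successor (e.g. w0 R w3).
Transitive: no — w0 R w3 and w3 R w6, but not w0 R w6.
Euclidean: no — w0 R w3 and w0 R w4, but not w3 R w4.
Only serial holds.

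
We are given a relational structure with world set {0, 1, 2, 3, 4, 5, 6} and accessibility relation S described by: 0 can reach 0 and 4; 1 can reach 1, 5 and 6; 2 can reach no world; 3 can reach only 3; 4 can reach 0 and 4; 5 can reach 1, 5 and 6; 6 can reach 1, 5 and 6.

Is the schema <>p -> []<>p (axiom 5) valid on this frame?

The schema 5 characterises exactly the Euclidean frames.
Euclidean: yes — any two successors of a common world are S-related.

Yes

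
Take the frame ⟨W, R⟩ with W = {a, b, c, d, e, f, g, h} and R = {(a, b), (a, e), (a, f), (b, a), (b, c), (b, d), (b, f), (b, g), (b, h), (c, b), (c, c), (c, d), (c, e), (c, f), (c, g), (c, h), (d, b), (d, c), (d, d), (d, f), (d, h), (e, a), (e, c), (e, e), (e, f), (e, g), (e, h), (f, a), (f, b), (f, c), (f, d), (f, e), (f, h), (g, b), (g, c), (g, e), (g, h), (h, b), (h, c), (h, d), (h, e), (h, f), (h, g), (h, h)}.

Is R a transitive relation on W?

No

Transitive: no — a R b and b R c, but not a R c.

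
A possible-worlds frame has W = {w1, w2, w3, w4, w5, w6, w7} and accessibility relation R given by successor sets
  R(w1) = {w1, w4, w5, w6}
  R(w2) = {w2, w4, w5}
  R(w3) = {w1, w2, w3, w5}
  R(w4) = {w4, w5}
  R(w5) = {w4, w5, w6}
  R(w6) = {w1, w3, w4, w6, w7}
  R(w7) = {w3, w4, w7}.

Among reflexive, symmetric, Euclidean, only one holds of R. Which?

reflexive

Reflexive: yes — every world is R-related to itself.
Symmetric: no — w1 R w4 but not w4 R w1.
Euclidean: no — w1 R w4 and w1 R w6, but not w4 R w6.
Only reflexive holds.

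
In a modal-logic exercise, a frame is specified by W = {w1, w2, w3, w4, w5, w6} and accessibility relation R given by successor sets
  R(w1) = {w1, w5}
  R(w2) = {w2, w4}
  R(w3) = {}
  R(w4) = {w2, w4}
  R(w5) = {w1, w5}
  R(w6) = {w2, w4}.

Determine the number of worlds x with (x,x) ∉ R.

2

Enumerating: w3, w6.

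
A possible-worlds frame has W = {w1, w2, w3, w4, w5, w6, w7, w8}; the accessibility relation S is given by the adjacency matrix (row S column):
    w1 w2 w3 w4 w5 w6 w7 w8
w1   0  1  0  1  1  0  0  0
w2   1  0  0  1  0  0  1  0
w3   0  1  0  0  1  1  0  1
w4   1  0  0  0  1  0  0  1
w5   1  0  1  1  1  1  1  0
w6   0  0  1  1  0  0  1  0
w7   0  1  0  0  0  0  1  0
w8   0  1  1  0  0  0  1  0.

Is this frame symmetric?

No

Symmetric: no — w2 S w4 but not w4 S w2.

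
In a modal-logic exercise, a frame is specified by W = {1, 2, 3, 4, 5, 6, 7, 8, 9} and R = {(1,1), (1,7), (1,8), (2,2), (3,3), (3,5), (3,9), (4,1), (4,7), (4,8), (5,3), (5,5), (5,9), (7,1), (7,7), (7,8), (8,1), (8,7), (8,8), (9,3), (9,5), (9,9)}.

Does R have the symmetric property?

Symmetric: no — 4 R 1 but not 1 R 4.

No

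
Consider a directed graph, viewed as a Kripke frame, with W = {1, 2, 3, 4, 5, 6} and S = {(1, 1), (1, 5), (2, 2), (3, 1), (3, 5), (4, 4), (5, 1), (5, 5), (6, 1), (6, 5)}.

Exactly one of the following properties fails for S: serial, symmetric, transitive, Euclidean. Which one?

Serial: yes — every world has a successor (e.g. 1 S 1).
Symmetric: no — 3 S 1 but not 1 S 3.
Transitive: yes — every two-step S-path is closed by a direct edge.
Euclidean: yes — any two successors of a common world are S-related.
Only symmetric fails.

symmetric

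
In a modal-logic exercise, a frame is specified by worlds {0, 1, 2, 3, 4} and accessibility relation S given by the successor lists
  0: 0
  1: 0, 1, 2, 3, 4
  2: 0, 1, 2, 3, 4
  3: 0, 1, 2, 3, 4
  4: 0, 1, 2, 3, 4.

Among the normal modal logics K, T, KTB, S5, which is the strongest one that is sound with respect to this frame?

Reflexive (axiom T): yes — every world is S-related to itself.
Symmetric (axiom B): no — 1 S 0 but not 0 S 1.
Euclidean (axiom 5): no — 1 S 0 and 1 S 2, but not 0 S 2.
So F validates K, T; KTB would additionally require S to be symmetric. The strongest is T.

T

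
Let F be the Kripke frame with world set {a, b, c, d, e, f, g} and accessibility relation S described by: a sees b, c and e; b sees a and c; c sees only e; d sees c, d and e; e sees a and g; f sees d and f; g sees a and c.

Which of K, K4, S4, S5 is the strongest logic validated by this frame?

Transitive (axiom 4): no — a S e and e S g, but not a S g.
Reflexive (axiom T): no — a is not related to itself.
Euclidean (axiom 5): no — a S b and a S e, but not b S e.
So F validates K; K4 would additionally require S to be transitive. The strongest is K.

K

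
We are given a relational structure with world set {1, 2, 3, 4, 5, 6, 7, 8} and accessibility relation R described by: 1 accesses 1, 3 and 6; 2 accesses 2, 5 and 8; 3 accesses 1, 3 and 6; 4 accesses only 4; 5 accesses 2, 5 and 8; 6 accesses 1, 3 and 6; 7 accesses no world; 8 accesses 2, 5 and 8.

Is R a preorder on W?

Reflexive: no — 7 is not related to itself.
Transitive: yes — every two-step R-path is closed by a direct edge.
So R is not a preorder.

No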